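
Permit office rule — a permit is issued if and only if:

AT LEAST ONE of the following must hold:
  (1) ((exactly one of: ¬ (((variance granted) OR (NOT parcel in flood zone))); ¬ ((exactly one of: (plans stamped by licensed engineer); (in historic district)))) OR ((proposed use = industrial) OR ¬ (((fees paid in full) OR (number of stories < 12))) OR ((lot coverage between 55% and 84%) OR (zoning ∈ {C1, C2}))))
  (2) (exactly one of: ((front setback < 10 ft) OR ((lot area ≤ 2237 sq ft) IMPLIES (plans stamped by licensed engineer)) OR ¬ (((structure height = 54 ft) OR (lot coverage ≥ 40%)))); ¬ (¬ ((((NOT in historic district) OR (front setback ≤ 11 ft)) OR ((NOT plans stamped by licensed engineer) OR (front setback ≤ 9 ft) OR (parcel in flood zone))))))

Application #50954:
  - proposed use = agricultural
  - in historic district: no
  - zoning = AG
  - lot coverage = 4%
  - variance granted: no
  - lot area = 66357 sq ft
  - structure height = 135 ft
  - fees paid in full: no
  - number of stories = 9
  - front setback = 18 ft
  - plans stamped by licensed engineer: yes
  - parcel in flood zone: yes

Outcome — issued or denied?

Atomic conditions:
  variance granted: no → false
  NOT parcel in flood zone: yes → false
  plans stamped by licensed engineer: yes → true
  in historic district: no → false
  proposed use = industrial: agricultural == industrial is false
  fees paid in full: no → false
  number of stories < 12: 9 < 12 is true
  lot coverage between 55% and 84%: 4 in [55, 84] is false
  zoning ∈ {C1, C2}: AG is not in the set → false
  front setback < 10 ft: 18 < 10 is false
  lot area ≤ 2237 sq ft: 66357 ≤ 2237 is false
  structure height = 54 ft: 135 == 54 is false
  lot coverage ≥ 40%: 4 ≥ 40 is false
  NOT in historic district: no → true
  front setback ≤ 11 ft: 18 ≤ 11 is false
  NOT plans stamped by licensed engineer: yes → false
  front setback ≤ 9 ft: 18 ≤ 9 is false
  parcel in flood zone: yes → true
Combine:
[1.1.1.1] false OR false = false
[1.1.1] NOT false = true
[1.1.2.1] exactly-one(true, false) = true
[1.1.2] NOT true = false
[1.1] exactly-one(true, false) = true
[1.2.2.1] false OR true = true
[1.2.2] NOT true = false
[1.2.3] false OR false = false
[1.2] false OR false OR false = false
[1] true OR false = true
[2.1.2] false → true (antecedent false ⇒ implication holds) = true
[2.1.3.1] false OR false = false
[2.1.3] NOT false = true
[2.1] false OR true OR true = true
[2.2.1.1.1] true OR false = true
[2.2.1.1.2] false OR false OR true = true
[2.2.1.1] true OR true = true
[2.2.1] NOT true = false
[2.2] NOT false = true
[2] exactly-one(true, true) = false
[root] true OR false = true
Overall: true → issued

Issued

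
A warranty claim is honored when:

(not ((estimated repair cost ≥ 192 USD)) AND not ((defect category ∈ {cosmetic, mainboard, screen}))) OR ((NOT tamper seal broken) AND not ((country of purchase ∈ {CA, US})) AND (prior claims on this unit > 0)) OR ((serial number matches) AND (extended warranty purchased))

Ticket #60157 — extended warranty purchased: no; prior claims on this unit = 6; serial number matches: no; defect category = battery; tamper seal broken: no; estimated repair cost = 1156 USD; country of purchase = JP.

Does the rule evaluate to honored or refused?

Honored

Atomic conditions:
  estimated repair cost ≥ 192 USD: 1156 ≥ 192 is true
  defect category ∈ {cosmetic, mainboard, screen}: battery is not in the set → false
  NOT tamper seal broken: no → true
  country of purchase ∈ {CA, US}: JP is not in the set → false
  prior claims on this unit > 0: 6 > 0 is true
  serial number matches: no → false
  extended warranty purchased: no → false
Combine:
[1.1] NOT true = false
[1.2] NOT false = true
[1] false AND true = false
[2.2] NOT false = true
[2] true AND true AND true = true
[3] false AND false = false
[root] false OR true OR false = true
Overall: true → honored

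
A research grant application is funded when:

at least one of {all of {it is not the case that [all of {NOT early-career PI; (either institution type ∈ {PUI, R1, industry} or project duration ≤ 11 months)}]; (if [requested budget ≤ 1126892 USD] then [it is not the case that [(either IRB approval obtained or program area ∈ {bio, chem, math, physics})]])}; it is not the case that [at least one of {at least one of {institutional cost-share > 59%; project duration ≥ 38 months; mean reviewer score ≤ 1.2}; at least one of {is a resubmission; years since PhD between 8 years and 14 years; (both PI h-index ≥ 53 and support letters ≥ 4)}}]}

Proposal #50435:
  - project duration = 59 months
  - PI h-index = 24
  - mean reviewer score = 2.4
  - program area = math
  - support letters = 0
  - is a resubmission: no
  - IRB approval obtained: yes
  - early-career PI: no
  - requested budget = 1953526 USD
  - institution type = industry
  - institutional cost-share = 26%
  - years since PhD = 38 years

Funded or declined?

Declined

Atomic conditions:
  NOT early-career PI: no → true
  institution type ∈ {PUI, R1, industry}: industry is in the set → true
  project duration ≤ 11 months: 59 ≤ 11 is false
  requested budget ≤ 1126892 USD: 1953526 ≤ 1126892 is false
  IRB approval obtained: yes → true
  program area ∈ {bio, chem, math, physics}: math is in the set → true
  institutional cost-share > 59%: 26 > 59 is false
  project duration ≥ 38 months: 59 ≥ 38 is true
  mean reviewer score ≤ 1.2: 2.4 ≤ 1.2 is false
  is a resubmission: no → false
  years since PhD between 8 years and 14 years: 38 in [8, 14] is false
  PI h-index ≥ 53: 24 ≥ 53 is false
  support letters ≥ 4: 0 ≥ 4 is false
Combine:
[1.1.1.2] true OR false = true
[1.1.1] true AND true = true
[1.1] NOT true = false
[1.2.2.1] true OR true = true
[1.2.2] NOT true = false
[1.2] false → false (antecedent false ⇒ implication holds) = true
[1] false AND true = false
[2.1.1] false OR true OR false = true
[2.1.2.3] false AND false = false
[2.1.2] false OR false OR false = false
[2.1] true OR false = true
[2] NOT true = false
[root] false OR false = false
Overall: false → declined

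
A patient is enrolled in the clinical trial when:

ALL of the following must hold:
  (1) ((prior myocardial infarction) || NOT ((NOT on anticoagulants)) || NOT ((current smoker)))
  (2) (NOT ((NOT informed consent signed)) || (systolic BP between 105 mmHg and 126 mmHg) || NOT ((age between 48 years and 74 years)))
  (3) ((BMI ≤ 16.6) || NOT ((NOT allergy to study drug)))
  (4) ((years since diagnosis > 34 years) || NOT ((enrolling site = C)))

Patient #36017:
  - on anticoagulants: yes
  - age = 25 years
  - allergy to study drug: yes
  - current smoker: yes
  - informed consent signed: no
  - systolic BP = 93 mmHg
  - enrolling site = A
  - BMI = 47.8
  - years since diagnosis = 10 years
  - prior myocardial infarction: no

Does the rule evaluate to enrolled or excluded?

Atomic conditions:
  prior myocardial infarction: no → false
  NOT on anticoagulants: yes → false
  current smoker: yes → true
  NOT informed consent signed: no → true
  systolic BP between 105 mmHg and 126 mmHg: 93 in [105, 126] is false
  age between 48 years and 74 years: 25 in [48, 74] is false
  BMI ≤ 16.6: 47.8 ≤ 16.6 is false
  NOT allergy to study drug: yes → false
  years since diagnosis > 34 years: 10 > 34 is false
  enrolling site = C: A == C is false
Combine:
[1.2] NOT false = true
[1.3] NOT true = false
[1] false OR true OR false = true
[2.1] NOT true = false
[2.3] NOT false = true
[2] false OR false OR true = true
[3.2] NOT false = true
[3] false OR true = true
[4.2] NOT false = true
[4] false OR true = true
[root] true AND true AND true AND true = true
Overall: true → enrolled

Enrolled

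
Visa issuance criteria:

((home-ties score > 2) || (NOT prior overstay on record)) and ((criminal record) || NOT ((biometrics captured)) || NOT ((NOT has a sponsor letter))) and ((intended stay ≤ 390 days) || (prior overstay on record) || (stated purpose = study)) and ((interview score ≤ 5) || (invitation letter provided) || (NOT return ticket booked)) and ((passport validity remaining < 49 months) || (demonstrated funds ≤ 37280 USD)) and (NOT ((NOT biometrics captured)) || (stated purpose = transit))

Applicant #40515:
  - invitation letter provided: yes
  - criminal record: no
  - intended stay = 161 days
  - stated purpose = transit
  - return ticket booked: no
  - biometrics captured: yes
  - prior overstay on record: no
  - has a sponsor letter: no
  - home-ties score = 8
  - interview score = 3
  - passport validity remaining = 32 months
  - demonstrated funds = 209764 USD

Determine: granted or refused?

Refused

Atomic conditions:
  home-ties score > 2: 8 > 2 is true
  NOT prior overstay on record: no → true
  criminal record: no → false
  biometrics captured: yes → true
  NOT has a sponsor letter: no → true
  intended stay ≤ 390 days: 161 ≤ 390 is true
  prior overstay on record: no → false
  stated purpose = study: transit == study is false
  interview score ≤ 5: 3 ≤ 5 is true
  invitation letter provided: yes → true
  NOT return ticket booked: no → true
  passport validity remaining < 49 months: 32 < 49 is true
  demonstrated funds ≤ 37280 USD: 209764 ≤ 37280 is false
  NOT biometrics captured: yes → false
  stated purpose = transit: transit == transit is true
Combine:
[1] true OR true = true
[2.2] NOT true = false
[2.3] NOT true = false
[2] false OR false OR false = false
[3] true OR false OR false = true
[4] true OR true OR true = true
[5] true OR false = true
[6.1] NOT false = true
[6] true OR true = true
[root] true AND false AND true AND true AND true AND true = false
Overall: false → refused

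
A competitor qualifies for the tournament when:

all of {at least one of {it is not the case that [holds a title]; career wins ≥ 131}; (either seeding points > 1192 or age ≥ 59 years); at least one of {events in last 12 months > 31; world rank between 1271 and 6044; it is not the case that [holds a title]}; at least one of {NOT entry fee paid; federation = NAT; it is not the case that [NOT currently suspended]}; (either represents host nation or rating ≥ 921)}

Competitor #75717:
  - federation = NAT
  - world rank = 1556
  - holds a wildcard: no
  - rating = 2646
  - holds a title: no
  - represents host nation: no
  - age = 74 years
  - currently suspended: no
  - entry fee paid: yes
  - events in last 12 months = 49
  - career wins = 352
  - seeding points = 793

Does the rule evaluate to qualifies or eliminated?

Qualifies

Atomic conditions:
  holds a title: no → false
  career wins ≥ 131: 352 ≥ 131 is true
  seeding points > 1192: 793 > 1192 is false
  age ≥ 59 years: 74 ≥ 59 is true
  events in last 12 months > 31: 49 > 31 is true
  world rank between 1271 and 6044: 1556 in [1271, 6044] is true
  NOT entry fee paid: yes → false
  federation = NAT: NAT == NAT is true
  NOT currently suspended: no → true
  represents host nation: no → false
  rating ≥ 921: 2646 ≥ 921 is true
Combine:
[1.1] NOT false = true
[1] true OR true = true
[2] false OR true = true
[3.3] NOT false = true
[3] true OR true OR true = true
[4.3] NOT true = false
[4] false OR true OR false = true
[5] false OR true = true
[root] true AND true AND true AND true AND true = true
Overall: true → qualifies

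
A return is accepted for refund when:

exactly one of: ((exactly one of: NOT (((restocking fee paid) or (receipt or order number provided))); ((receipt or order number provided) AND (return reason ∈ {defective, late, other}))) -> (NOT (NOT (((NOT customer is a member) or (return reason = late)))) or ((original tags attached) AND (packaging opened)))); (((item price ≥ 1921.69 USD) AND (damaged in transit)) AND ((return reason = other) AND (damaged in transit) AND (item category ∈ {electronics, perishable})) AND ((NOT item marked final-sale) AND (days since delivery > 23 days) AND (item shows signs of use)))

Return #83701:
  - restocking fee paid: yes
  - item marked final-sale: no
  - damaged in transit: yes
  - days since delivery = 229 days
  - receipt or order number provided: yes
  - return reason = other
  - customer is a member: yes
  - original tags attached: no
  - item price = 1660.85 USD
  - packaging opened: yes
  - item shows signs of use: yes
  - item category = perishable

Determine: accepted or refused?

Atomic conditions:
  restocking fee paid: yes → true
  receipt or order number provided: yes → true
  return reason ∈ {defective, late, other}: other is in the set → true
  NOT customer is a member: yes → false
  return reason = late: other == late is false
  original tags attached: no → false
  packaging opened: yes → true
  item price ≥ 1921.69 USD: 1660.85 ≥ 1921.69 is false
  damaged in transit: yes → true
  return reason = other: other == other is true
  item category ∈ {electronics, perishable}: perishable is in the set → true
  NOT item marked final-sale: no → true
  days since delivery > 23 days: 229 > 23 is true
  item shows signs of use: yes → true
Combine:
[1.1.1.1] true OR true = true
[1.1.1] NOT true = false
[1.1.2] true AND true = true
[1.1] exactly-one(false, true) = true
[1.2.1.1.1] false OR false = false
[1.2.1.1] NOT false = true
[1.2.1] NOT true = false
[1.2.2] false AND true = false
[1.2] false OR false = false
[1] true → false = false
[2.1] false AND true = false
[2.2] true AND true AND true = true
[2.3] true AND true AND true = true
[2] false AND true AND true = false
[root] exactly-one(false, false) = false
Overall: false → refused

Refused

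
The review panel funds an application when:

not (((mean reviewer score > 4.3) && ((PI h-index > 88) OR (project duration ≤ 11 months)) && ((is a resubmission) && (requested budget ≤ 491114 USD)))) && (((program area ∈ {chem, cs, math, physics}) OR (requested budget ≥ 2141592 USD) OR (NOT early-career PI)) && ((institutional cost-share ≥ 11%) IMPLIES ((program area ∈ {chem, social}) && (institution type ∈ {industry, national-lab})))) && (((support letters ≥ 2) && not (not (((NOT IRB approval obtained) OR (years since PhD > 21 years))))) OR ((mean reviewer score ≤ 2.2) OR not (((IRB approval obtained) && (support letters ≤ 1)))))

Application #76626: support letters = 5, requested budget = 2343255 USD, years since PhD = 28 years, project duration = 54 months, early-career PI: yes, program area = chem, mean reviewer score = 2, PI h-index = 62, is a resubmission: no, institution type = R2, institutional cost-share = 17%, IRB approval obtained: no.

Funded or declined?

Atomic conditions:
  mean reviewer score > 4.3: 2 > 4.3 is false
  PI h-index > 88: 62 > 88 is false
  project duration ≤ 11 months: 54 ≤ 11 is false
  is a resubmission: no → false
  requested budget ≤ 491114 USD: 2343255 ≤ 491114 is false
  program area ∈ {chem, cs, math, physics}: chem is in the set → true
  requested budget ≥ 2141592 USD: 2343255 ≥ 2141592 is true
  NOT early-career PI: yes → false
  institutional cost-share ≥ 11%: 17 ≥ 11 is true
  program area ∈ {chem, social}: chem is in the set → true
  institution type ∈ {industry, national-lab}: R2 is not in the set → false
  support letters ≥ 2: 5 ≥ 2 is true
  NOT IRB approval obtained: no → true
  years since PhD > 21 years: 28 > 21 is true
  mean reviewer score ≤ 2.2: 2 ≤ 2.2 is true
  IRB approval obtained: no → false
  support letters ≤ 1: 5 ≤ 1 is false
Combine:
[1.1.2] false OR false = false
[1.1.3] false AND false = false
[1.1] false AND false AND false = false
[1] NOT false = true
[2.1] true OR true OR false = true
[2.2.2] true AND false = false
[2.2] true → false = false
[2] true AND false = false
[3.1.2.1.1] true OR true = true
[3.1.2.1] NOT true = false
[3.1.2] NOT false = true
[3.1] true AND true = true
[3.2.2.1] false AND false = false
[3.2.2] NOT false = true
[3.2] true OR true = true
[3] true OR true = true
[root] true AND false AND true = false
Overall: false → declined

Declined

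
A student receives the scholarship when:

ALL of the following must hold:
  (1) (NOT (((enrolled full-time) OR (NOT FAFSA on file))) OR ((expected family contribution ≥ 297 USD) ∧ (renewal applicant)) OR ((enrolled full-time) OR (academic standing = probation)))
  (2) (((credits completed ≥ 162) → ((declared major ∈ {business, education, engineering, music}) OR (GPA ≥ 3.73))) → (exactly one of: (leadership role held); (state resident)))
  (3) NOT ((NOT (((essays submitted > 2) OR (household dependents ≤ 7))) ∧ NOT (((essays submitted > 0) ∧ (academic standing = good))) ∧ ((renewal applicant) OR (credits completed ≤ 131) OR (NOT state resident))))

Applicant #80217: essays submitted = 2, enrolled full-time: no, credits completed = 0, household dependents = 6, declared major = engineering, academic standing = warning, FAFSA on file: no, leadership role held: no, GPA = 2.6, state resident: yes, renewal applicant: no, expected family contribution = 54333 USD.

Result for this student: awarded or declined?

Atomic conditions:
  enrolled full-time: no → false
  NOT FAFSA on file: no → true
  expected family contribution ≥ 297 USD: 54333 ≥ 297 is true
  renewal applicant: no → false
  academic standing = probation: warning == probation is false
  credits completed ≥ 162: 0 ≥ 162 is false
  declared major ∈ {business, education, engineering, music}: engineering is in the set → true
  GPA ≥ 3.73: 2.6 ≥ 3.73 is false
  leadership role held: no → false
  state resident: yes → true
  essays submitted > 2: 2 > 2 is false
  household dependents ≤ 7: 6 ≤ 7 is true
  essays submitted > 0: 2 > 0 is true
  academic standing = good: warning == good is false
  credits completed ≤ 131: 0 ≤ 131 is true
  NOT state resident: yes → false
Combine:
[1.1.1] false OR true = true
[1.1] NOT true = false
[1.2] true AND false = false
[1.3] false OR false = false
[1] false OR false OR false = false
[2.1.2] true OR false = true
[2.1] false → true (antecedent false ⇒ implication holds) = true
[2.2] exactly-one(false, true) = true
[2] true → true = true
[3.1.1.1] false OR true = true
[3.1.1] NOT true = false
[3.1.2.1] true AND false = false
[3.1.2] NOT false = true
[3.1.3] false OR true OR false = true
[3.1] false AND true AND true = false
[3] NOT false = true
[root] false AND true AND true = false
Overall: false → declined

Declined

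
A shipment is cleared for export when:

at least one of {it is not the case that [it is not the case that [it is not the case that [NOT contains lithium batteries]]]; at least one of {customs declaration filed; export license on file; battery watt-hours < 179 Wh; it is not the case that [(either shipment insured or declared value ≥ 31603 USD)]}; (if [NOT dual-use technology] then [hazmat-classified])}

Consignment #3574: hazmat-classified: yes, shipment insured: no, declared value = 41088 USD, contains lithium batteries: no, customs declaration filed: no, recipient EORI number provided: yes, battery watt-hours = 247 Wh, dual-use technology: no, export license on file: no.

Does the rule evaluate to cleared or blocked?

Atomic conditions:
  NOT contains lithium batteries: no → true
  customs declaration filed: no → false
  export license on file: no → false
  battery watt-hours < 179 Wh: 247 < 179 is false
  shipment insured: no → false
  declared value ≥ 31603 USD: 41088 ≥ 31603 is true
  NOT dual-use technology: no → true
  hazmat-classified: yes → true
Combine:
[1.1.1] NOT true = false
[1.1] NOT false = true
[1] NOT true = false
[2.4.1] false OR true = true
[2.4] NOT true = false
[2] false OR false OR false OR false = false
[3] true → true = true
[root] false OR false OR true = true
Overall: true → cleared

Cleared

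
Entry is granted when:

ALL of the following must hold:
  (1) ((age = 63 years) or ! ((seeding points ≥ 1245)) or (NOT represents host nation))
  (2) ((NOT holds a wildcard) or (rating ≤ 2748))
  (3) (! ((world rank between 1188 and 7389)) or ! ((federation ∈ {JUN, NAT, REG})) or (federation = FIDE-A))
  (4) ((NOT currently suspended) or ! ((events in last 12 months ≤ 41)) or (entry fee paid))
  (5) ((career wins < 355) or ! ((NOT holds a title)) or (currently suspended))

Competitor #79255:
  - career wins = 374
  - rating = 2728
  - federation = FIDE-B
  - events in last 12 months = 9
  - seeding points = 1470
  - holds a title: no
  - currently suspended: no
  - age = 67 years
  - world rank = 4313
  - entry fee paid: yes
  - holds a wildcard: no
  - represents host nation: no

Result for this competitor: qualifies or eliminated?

Eliminated

Atomic conditions:
  age = 63 years: 67 == 63 is false
  seeding points ≥ 1245: 1470 ≥ 1245 is true
  NOT represents host nation: no → true
  NOT holds a wildcard: no → true
  rating ≤ 2748: 2728 ≤ 2748 is true
  world rank between 1188 and 7389: 4313 in [1188, 7389] is true
  federation ∈ {JUN, NAT, REG}: FIDE-B is not in the set → false
  federation = FIDE-A: FIDE-B == FIDE-A is false
  NOT currently suspended: no → true
  events in last 12 months ≤ 41: 9 ≤ 41 is true
  entry fee paid: yes → true
  career wins < 355: 374 < 355 is false
  NOT holds a title: no → true
  currently suspended: no → false
Combine:
[1.2] NOT true = false
[1] false OR false OR true = true
[2] true OR true = true
[3.1] NOT true = false
[3.2] NOT false = true
[3] false OR true OR false = true
[4.2] NOT true = false
[4] true OR false OR true = true
[5.2] NOT true = false
[5] false OR false OR false = false
[root] true AND true AND true AND true AND false = false
Overall: false → eliminated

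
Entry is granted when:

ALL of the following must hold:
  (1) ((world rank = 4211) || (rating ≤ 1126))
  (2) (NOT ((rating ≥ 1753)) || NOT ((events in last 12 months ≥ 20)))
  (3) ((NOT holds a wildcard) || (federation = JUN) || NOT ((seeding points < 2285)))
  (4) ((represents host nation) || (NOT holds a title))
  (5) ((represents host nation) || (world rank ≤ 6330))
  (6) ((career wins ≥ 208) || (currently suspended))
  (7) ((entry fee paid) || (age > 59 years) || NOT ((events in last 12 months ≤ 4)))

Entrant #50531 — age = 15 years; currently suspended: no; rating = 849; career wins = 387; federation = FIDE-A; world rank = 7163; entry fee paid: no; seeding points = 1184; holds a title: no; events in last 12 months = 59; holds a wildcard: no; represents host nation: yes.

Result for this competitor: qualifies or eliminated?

Atomic conditions:
  world rank = 4211: 7163 == 4211 is false
  rating ≤ 1126: 849 ≤ 1126 is true
  rating ≥ 1753: 849 ≥ 1753 is false
  events in last 12 months ≥ 20: 59 ≥ 20 is true
  NOT holds a wildcard: no → true
  federation = JUN: FIDE-A == JUN is false
  seeding points < 2285: 1184 < 2285 is true
  represents host nation: yes → true
  NOT holds a title: no → true
  world rank ≤ 6330: 7163 ≤ 6330 is false
  career wins ≥ 208: 387 ≥ 208 is true
  currently suspended: no → false
  entry fee paid: no → false
  age > 59 years: 15 > 59 is false
  events in last 12 months ≤ 4: 59 ≤ 4 is false
Combine:
[1] false OR true = true
[2.1] NOT false = true
[2.2] NOT true = false
[2] true OR false = true
[3.3] NOT true = false
[3] true OR false OR false = true
[4] true OR true = true
[5] true OR false = true
[6] true OR false = true
[7.3] NOT false = true
[7] false OR false OR true = true
[root] true AND true AND true AND true AND true AND true AND true = true
Overall: true → qualifies

Qualifies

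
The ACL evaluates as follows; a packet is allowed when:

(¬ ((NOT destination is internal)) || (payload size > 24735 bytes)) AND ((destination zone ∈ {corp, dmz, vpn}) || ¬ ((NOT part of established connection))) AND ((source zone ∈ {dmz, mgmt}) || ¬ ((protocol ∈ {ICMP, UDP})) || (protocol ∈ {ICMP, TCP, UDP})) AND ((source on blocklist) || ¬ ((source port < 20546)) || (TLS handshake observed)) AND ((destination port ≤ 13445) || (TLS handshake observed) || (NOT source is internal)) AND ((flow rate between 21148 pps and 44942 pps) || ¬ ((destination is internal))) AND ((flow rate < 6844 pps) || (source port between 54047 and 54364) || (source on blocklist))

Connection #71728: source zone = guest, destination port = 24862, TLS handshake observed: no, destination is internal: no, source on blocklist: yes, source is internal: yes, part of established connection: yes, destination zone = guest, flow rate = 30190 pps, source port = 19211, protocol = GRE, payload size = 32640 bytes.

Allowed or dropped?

Atomic conditions:
  NOT destination is internal: no → true
  payload size > 24735 bytes: 32640 > 24735 is true
  destination zone ∈ {corp, dmz, vpn}: guest is not in the set → false
  NOT part of established connection: yes → false
  source zone ∈ {dmz, mgmt}: guest is not in the set → false
  protocol ∈ {ICMP, UDP}: GRE is not in the set → false
  protocol ∈ {ICMP, TCP, UDP}: GRE is not in the set → false
  source on blocklist: yes → true
  source port < 20546: 19211 < 20546 is true
  TLS handshake observed: no → false
  destination port ≤ 13445: 24862 ≤ 13445 is false
  NOT source is internal: yes → false
  flow rate between 21148 pps and 44942 pps: 30190 in [21148, 44942] is true
  destination is internal: no → false
  flow rate < 6844 pps: 30190 < 6844 is false
  source port between 54047 and 54364: 19211 in [54047, 54364] is false
Combine:
[1.1] NOT true = false
[1] false OR true = true
[2.2] NOT false = true
[2] false OR true = true
[3.2] NOT false = true
[3] false OR true OR false = true
[4.2] NOT true = false
[4] true OR false OR false = true
[5] false OR false OR false = false
[6.2] NOT false = true
[6] true OR true = true
[7] false OR false OR true = true
[root] true AND true AND true AND true AND false AND true AND true = false
Overall: false → dropped

Dropped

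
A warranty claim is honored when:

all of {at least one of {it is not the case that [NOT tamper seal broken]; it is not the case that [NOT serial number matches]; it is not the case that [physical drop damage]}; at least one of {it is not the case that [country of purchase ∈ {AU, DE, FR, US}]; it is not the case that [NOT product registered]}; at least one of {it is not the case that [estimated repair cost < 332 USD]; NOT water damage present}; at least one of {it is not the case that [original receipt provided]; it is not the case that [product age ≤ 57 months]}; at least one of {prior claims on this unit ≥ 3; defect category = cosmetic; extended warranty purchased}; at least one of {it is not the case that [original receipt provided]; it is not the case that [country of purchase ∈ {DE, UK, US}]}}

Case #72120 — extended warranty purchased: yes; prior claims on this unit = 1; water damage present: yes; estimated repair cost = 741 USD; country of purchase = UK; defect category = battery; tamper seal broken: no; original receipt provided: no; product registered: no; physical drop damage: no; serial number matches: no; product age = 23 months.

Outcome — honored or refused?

Atomic conditions:
  NOT tamper seal broken: no → true
  NOT serial number matches: no → true
  physical drop damage: no → false
  country of purchase ∈ {AU, DE, FR, US}: UK is not in the set → false
  NOT product registered: no → true
  estimated repair cost < 332 USD: 741 < 332 is false
  NOT water damage present: yes → false
  original receipt provided: no → false
  product age ≤ 57 months: 23 ≤ 57 is true
  prior claims on this unit ≥ 3: 1 ≥ 3 is false
  defect category = cosmetic: battery == cosmetic is false
  extended warranty purchased: yes → true
  country of purchase ∈ {DE, UK, US}: UK is in the set → true
Combine:
[1.1] NOT true = false
[1.2] NOT true = false
[1.3] NOT false = true
[1] false OR false OR true = true
[2.1] NOT false = true
[2.2] NOT true = false
[2] true OR false = true
[3.1] NOT false = true
[3] true OR false = true
[4.1] NOT false = true
[4.2] NOT true = false
[4] true OR false = true
[5] false OR false OR true = true
[6.1] NOT false = true
[6.2] NOT true = false
[6] true OR false = true
[root] true AND true AND true AND true AND true AND true = true
Overall: true → honored

Honored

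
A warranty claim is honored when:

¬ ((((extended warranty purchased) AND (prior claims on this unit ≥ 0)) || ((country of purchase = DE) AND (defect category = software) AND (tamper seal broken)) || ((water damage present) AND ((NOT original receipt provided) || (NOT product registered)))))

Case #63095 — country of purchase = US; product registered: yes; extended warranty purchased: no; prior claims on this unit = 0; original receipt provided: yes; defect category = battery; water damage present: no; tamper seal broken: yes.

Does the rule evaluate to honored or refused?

Atomic conditions:
  extended warranty purchased: no → false
  prior claims on this unit ≥ 0: 0 ≥ 0 is true
  country of purchase = DE: US == DE is false
  defect category = software: battery == software is false
  tamper seal broken: yes → true
  water damage present: no → false
  NOT original receipt provided: yes → false
  NOT product registered: yes → false
Combine:
[1.1] false AND true = false
[1.2] false AND false AND true = false
[1.3.2] false OR false = false
[1.3] false AND false = false
[1] false OR false OR false = false
[root] NOT false = true
Overall: true → honored

Honored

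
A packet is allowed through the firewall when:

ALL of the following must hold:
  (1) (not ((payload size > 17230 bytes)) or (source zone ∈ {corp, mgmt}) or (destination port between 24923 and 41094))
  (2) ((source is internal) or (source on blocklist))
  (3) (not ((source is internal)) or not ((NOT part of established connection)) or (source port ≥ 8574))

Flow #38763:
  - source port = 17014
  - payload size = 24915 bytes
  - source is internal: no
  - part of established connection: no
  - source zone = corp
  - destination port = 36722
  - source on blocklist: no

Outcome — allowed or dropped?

Atomic conditions:
  payload size > 17230 bytes: 24915 > 17230 is true
  source zone ∈ {corp, mgmt}: corp is in the set → true
  destination port between 24923 and 41094: 36722 in [24923, 41094] is true
  source is internal: no → false
  source on blocklist: no → false
  NOT part of established connection: no → true
  source port ≥ 8574: 17014 ≥ 8574 is true
Combine:
[1.1] NOT true = false
[1] false OR true OR true = true
[2] false OR false = false
[3.1] NOT false = true
[3.2] NOT true = false
[3] true OR false OR true = true
[root] true AND false AND true = false
Overall: false → dropped

Dropped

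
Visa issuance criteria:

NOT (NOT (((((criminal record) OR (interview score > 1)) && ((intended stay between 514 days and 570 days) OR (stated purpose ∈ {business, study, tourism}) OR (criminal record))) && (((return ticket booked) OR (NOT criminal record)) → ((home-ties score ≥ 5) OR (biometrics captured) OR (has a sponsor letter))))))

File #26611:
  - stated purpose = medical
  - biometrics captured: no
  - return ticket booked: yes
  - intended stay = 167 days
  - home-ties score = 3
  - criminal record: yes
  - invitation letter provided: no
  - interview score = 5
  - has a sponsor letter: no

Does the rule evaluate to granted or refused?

Refused

Atomic conditions:
  criminal record: yes → true
  interview score > 1: 5 > 1 is true
  intended stay between 514 days and 570 days: 167 in [514, 570] is false
  stated purpose ∈ {business, study, tourism}: medical is not in the set → false
  return ticket booked: yes → true
  NOT criminal record: yes → false
  home-ties score ≥ 5: 3 ≥ 5 is false
  biometrics captured: no → false
  has a sponsor letter: no → false
Combine:
[1.1.1.1] true OR true = true
[1.1.1.2] false OR false OR true = true
[1.1.1] true AND true = true
[1.1.2.1] true OR false = true
[1.1.2.2] false OR false OR false = false
[1.1.2] true → false = false
[1.1] true AND false = false
[1] NOT false = true
[root] NOT true = false
Overall: false → refused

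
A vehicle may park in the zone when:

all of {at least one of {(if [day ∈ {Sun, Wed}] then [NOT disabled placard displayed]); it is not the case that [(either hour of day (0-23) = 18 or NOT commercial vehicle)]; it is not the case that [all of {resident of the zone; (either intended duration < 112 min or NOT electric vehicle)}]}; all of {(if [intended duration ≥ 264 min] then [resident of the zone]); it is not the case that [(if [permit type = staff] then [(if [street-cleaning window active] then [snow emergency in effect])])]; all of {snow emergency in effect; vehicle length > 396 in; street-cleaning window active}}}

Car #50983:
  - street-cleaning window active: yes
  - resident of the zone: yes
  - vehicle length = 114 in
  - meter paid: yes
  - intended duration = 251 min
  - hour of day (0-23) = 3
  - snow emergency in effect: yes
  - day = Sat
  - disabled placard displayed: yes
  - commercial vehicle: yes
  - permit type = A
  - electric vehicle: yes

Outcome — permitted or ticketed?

Atomic conditions:
  day ∈ {Sun, Wed}: Sat is not in the set → false
  NOT disabled placard displayed: yes → false
  hour of day (0-23) = 18: 3 == 18 is false
  NOT commercial vehicle: yes → false
  resident of the zone: yes → true
  intended duration < 112 min: 251 < 112 is false
  NOT electric vehicle: yes → false
  intended duration ≥ 264 min: 251 ≥ 264 is false
  permit type = staff: A == staff is false
  street-cleaning window active: yes → true
  snow emergency in effect: yes → true
  vehicle length > 396 in: 114 > 396 is false
Combine:
[1.1] false → false (antecedent false ⇒ implication holds) = true
[1.2.1] false OR false = false
[1.2] NOT false = true
[1.3.1.2] false OR false = false
[1.3.1] true AND false = false
[1.3] NOT false = true
[1] true OR true OR true = true
[2.1] false → true (antecedent false ⇒ implication holds) = true
[2.2.1.2] true → true = true
[2.2.1] false → true (antecedent false ⇒ implication holds) = true
[2.2] NOT true = false
[2.3] true AND false AND true = false
[2] true AND false AND false = false
[root] true AND false = false
Overall: false → ticketed

Ticketed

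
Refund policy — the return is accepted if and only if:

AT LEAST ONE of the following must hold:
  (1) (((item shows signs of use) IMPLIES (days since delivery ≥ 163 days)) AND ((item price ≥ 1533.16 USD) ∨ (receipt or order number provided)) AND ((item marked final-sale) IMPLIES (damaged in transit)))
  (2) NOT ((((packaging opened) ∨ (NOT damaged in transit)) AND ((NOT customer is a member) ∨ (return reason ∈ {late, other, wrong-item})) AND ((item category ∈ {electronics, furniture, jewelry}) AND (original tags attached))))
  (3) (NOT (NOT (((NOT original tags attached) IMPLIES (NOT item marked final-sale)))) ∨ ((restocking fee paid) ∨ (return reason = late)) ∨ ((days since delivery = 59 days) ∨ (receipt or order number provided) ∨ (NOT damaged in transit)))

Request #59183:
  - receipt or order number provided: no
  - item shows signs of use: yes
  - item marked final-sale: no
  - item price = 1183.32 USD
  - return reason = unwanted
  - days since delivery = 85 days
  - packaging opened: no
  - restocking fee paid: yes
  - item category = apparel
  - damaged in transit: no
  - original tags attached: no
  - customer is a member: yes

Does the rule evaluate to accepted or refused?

Atomic conditions:
  item shows signs of use: yes → true
  days since delivery ≥ 163 days: 85 ≥ 163 is false
  item price ≥ 1533.16 USD: 1183.32 ≥ 1533.16 is false
  receipt or order number provided: no → false
  item marked final-sale: no → false
  damaged in transit: no → false
  packaging opened: no → false
  NOT damaged in transit: no → true
  NOT customer is a member: yes → false
  return reason ∈ {late, other, wrong-item}: unwanted is not in the set → false
  item category ∈ {electronics, furniture, jewelry}: apparel is not in the set → false
  original tags attached: no → false
  NOT original tags attached: no → true
  NOT item marked final-sale: no → true
  restocking fee paid: yes → true
  return reason = late: unwanted == late is false
  days since delivery = 59 days: 85 == 59 is false
Combine:
[1.1] true → false = false
[1.2] false OR false = false
[1.3] false → false (antecedent false ⇒ implication holds) = true
[1] false AND false AND true = false
[2.1.1] false OR true = true
[2.1.2] false OR false = false
[2.1.3] false AND false = false
[2.1] true AND false AND false = false
[2] NOT false = true
[3.1.1.1] true → true = true
[3.1.1] NOT true = false
[3.1] NOT false = true
[3.2] true OR false = true
[3.3] false OR false OR true = true
[3] true OR true OR true = true
[root] false OR true OR true = true
Overall: true → accepted

Accepted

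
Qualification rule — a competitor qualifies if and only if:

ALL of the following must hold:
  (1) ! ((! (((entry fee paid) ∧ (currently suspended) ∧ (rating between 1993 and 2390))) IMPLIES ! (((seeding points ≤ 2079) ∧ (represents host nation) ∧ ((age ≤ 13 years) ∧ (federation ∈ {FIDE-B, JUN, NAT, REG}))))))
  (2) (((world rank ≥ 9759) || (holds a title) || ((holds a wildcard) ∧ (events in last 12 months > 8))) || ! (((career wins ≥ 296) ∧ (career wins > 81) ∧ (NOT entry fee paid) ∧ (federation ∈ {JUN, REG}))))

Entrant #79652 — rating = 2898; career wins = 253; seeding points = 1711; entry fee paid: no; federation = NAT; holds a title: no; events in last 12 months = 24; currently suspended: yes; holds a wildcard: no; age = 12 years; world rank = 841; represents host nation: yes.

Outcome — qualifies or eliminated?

Qualifies

Atomic conditions:
  entry fee paid: no → false
  currently suspended: yes → true
  rating between 1993 and 2390: 2898 in [1993, 2390] is false
  seeding points ≤ 2079: 1711 ≤ 2079 is true
  represents host nation: yes → true
  age ≤ 13 years: 12 ≤ 13 is true
  federation ∈ {FIDE-B, JUN, NAT, REG}: NAT is in the set → true
  world rank ≥ 9759: 841 ≥ 9759 is false
  holds a title: no → false
  holds a wildcard: no → false
  events in last 12 months > 8: 24 > 8 is true
  career wins ≥ 296: 253 ≥ 296 is false
  career wins > 81: 253 > 81 is true
  NOT entry fee paid: no → true
  federation ∈ {JUN, REG}: NAT is not in the set → false
Combine:
[1.1.1.1] false AND true AND false = false
[1.1.1] NOT false = true
[1.1.2.1.3] true AND true = true
[1.1.2.1] true AND true AND true = true
[1.1.2] NOT true = false
[1.1] true → false = false
[1] NOT false = true
[2.1.3] false AND true = false
[2.1] false OR false OR false = false
[2.2.1] false AND true AND true AND false = false
[2.2] NOT false = true
[2] false OR true = true
[root] true AND true = true
Overall: true → qualifies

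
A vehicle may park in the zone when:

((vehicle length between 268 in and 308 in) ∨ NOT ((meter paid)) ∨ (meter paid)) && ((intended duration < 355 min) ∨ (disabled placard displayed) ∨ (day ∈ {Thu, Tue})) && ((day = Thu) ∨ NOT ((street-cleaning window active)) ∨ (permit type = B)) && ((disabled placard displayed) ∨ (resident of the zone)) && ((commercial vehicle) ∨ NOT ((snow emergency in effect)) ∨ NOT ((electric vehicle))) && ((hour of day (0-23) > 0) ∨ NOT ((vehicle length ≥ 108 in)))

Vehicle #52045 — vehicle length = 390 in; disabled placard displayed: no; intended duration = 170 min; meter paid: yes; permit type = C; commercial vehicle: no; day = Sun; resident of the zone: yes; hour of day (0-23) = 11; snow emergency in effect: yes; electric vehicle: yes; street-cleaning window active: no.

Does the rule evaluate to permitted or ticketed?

Ticketed

Atomic conditions:
  vehicle length between 268 in and 308 in: 390 in [268, 308] is false
  meter paid: yes → true
  intended duration < 355 min: 170 < 355 is true
  disabled placard displayed: no → false
  day ∈ {Thu, Tue}: Sun is not in the set → false
  day = Thu: Sun == Thu is false
  street-cleaning window active: no → false
  permit type = B: C == B is false
  resident of the zone: yes → true
  commercial vehicle: no → false
  snow emergency in effect: yes → true
  electric vehicle: yes → true
  hour of day (0-23) > 0: 11 > 0 is true
  vehicle length ≥ 108 in: 390 ≥ 108 is true
Combine:
[1.2] NOT true = false
[1] false OR false OR true = true
[2] true OR false OR false = true
[3.2] NOT false = true
[3] false OR true OR false = true
[4] false OR true = true
[5.2] NOT true = false
[5.3] NOT true = false
[5] false OR false OR false = false
[6.2] NOT true = false
[6] true OR false = true
[root] true AND true AND true AND true AND false AND true = false
Overall: false → ticketed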